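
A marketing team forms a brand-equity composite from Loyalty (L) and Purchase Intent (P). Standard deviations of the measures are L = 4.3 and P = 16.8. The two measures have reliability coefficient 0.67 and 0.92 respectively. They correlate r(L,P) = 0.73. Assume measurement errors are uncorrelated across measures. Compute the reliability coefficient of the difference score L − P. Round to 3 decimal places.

0.853

Var(L−P) = 4.3² + 16.8² − 2·4.3·16.8·0.73 = 300.73 − 105.47 = 195.26.
Because errors are independent across components, Cov(Tᵢ,Tⱼ) = Cov(Xᵢ,Xⱼ); the off-diagonal part of the true-score variance is the same as above.
True-score variance = [4.3²·0.67 + 16.8²·0.92] − 105.47 = 272.049 − 105.47 = 166.579.
Reliability = 166.579 / 195.26 = 0.853.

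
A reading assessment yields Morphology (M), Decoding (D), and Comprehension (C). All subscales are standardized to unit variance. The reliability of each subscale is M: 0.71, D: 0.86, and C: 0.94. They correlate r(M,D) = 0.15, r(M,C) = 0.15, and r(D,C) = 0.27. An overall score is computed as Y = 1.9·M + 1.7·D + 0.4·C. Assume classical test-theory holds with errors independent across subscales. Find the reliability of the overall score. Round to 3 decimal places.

0.822

Var(Y) = 1.9² + 1.7² + 0.4² + 2·[3.23·0.15 + 0.76·0.15 + 0.68·0.27] = 6.66 + 1.5642 = 8.2242.
With uncorrelated errors the cross-covariances are all true-score covariance, so they carry over unchanged; only the diagonal terms shrink to ρᵢσᵢ².
True-score variance = [1.9²·0.71 + 1.7²·0.86 + 0.4²·0.94] + 1.5642 = 5.1989 + 1.5642 = 6.7631.
Reliability = 6.7631 / 8.2242 = 0.822.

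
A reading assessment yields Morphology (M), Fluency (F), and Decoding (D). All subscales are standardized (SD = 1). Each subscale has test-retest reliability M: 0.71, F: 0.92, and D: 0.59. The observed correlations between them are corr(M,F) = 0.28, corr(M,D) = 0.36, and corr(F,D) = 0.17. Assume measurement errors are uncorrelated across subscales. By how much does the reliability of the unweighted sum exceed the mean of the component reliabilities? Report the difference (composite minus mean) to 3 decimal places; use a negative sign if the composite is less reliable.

0.091

Var(sum) = 3 + 1.62 = 4.62; true-score variance = 2.22 + 1.62 = 3.84; composite reliability = 0.8312.
Mean component reliability = 0.7400.
Difference = 0.8312 − 0.7400 = 0.091.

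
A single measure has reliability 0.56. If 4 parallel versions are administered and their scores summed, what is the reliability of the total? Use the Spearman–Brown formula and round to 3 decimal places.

0.836

ρ_k = kρ / (1 + (k−1)ρ) = 4·0.56 / (1 + 3·0.56) = 2.240 / 2.680 = 0.836.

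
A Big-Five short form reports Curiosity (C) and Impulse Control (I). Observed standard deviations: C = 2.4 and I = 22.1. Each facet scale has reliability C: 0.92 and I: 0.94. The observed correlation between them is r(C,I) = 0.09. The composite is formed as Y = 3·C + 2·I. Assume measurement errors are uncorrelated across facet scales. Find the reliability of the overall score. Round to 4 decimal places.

Var(Y) = 3²·2.4² + 2²·22.1² + 2·[6·2.4·22.1·0.09] = 2005.48 + 57.2832 = 2062.76.
Under uncorrelated errors the observed covariances equal the true-score covariances, so only the own-variance terms attenuate.
True-score variance = [3²·2.4²·0.92 + 2²·22.1²·0.94] + 57.2832 = 1884.11 + 57.2832 = 1941.4.
Reliability = 1941.4 / 2062.76 = 0.9412.

0.9412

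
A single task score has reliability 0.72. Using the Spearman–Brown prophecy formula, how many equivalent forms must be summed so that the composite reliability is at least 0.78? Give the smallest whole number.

2

k ≥ ρ*(1−ρ₁)/(ρ₁(1−ρ*)) = 0.78·0.28 / (0.72·0.22) = 1.379.
Smallest integer k = 2.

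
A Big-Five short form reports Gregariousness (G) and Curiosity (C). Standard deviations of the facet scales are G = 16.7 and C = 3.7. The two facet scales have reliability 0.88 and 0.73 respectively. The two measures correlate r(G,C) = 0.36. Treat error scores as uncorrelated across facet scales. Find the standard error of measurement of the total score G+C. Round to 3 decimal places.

6.096

Var(total) = 292.58 + 44.4888 = 337.069.
True-score variance = 255.417 + 44.4888 = 299.906, so reliability = 0.8897.
Error variance = 337.069 − 299.906 = 37.1631; SEM = √37.1631 = 6.096.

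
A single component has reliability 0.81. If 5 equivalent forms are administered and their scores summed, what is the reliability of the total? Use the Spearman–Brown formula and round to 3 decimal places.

ρ_k = kρ / (1 + (k−1)ρ) = 5·0.81 / (1 + 4·0.81) = 4.050 / 4.240 = 0.955.

0.955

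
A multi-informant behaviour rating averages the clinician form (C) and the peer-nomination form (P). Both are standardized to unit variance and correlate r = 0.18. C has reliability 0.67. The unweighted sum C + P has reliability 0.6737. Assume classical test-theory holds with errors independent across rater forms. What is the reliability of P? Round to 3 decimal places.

0.560

Var(C+P) = 2 + 2·0.18 = 2.360.
True-score variance = ρ_C + ρ_P + 2·0.18, so 0.6737 = (0.67 + ρ_P + 0.36) / 2.360.
ρ_P = 0.6737·2.360 − 0.67 − 0.36 = 0.560.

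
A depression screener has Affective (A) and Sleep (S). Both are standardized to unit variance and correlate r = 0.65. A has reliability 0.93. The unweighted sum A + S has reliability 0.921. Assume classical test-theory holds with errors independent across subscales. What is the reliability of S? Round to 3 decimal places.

0.809

Var(A+S) = 2 + 2·0.65 = 3.300.
True-score variance = ρ_A + ρ_S + 2·0.65, so 0.921 = (0.93 + ρ_S + 1.30) / 3.300.
ρ_S = 0.921·3.300 − 0.93 − 1.30 = 0.809.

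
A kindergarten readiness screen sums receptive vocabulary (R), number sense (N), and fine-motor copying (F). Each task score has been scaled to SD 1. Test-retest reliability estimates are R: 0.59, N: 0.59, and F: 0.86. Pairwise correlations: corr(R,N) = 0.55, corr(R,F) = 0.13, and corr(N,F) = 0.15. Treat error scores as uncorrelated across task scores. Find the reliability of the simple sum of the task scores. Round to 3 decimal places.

Var(R+N+F) = 3 + 2·[0.55 + 0.13 + 0.15] = 3 + 1.66 = 4.66.
Under uncorrelated errors the observed covariances equal the true-score covariances, so only the own-variance terms attenuate.
True-score variance = [0.59 + 0.59 + 0.86] + 1.66 = 2.04 + 1.66 = 3.7.
Reliability = 3.7 / 4.66 = 0.794.

0.794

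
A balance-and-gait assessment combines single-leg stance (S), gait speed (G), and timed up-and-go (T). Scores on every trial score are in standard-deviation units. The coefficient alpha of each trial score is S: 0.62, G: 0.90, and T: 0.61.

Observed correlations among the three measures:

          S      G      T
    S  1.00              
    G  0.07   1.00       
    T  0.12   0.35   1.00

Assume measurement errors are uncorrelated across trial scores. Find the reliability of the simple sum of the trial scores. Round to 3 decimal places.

Var(S+G+T) = 3 + 2·[0.07 + 0.12 + 0.35] = 3 + 1.08 = 4.08.
Because errors are independent across components, Cov(Tᵢ,Tⱼ) = Cov(Xᵢ,Xⱼ); the off-diagonal part of the true-score variance is the same as above.
True-score variance = [0.62 + 0.90 + 0.61] + 1.08 = 2.13 + 1.08 = 3.21.
Reliability = 3.21 / 4.08 = 0.787.

0.787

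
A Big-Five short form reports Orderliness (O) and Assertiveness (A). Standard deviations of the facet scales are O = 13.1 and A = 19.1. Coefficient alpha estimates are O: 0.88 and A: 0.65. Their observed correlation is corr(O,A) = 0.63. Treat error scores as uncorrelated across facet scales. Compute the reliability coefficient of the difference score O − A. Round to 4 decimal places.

Var(O−A) = 13.1² + 19.1² − 2·13.1·19.1·0.63 = 536.42 − 315.265 = 221.155.
With uncorrelated errors the cross-covariances are all true-score covariance, so they carry over unchanged; only the diagonal terms shrink to ρᵢσᵢ².
True-score variance = [13.1²·0.88 + 19.1²·0.65] − 315.265 = 388.143 − 315.265 = 72.8787.
Reliability = 72.8787 / 221.155 = 0.3295.

0.3295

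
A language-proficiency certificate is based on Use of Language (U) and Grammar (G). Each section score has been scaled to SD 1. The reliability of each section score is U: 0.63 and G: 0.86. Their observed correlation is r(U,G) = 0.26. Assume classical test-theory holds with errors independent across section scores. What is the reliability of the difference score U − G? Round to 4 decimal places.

Var(U−G) = 1 + 1 − 2·0.26 = 2 − 0.52 = 1.48.
Under uncorrelated errors the observed covariances equal the true-score covariances, so only the own-variance terms attenuate.
True-score variance = [0.63 + 0.86] − 0.52 = 1.49 − 0.52 = 0.97.
Reliability = 0.97 / 1.48 = 0.6554.

0.6554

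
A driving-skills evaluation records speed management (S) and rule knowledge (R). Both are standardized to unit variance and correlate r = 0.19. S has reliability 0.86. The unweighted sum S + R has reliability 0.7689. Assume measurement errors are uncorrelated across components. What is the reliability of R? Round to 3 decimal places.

0.590

Var(S+R) = 2 + 2·0.19 = 2.380.
True-score variance = ρ_S + ρ_R + 2·0.19, so 0.7689 = (0.86 + ρ_R + 0.38) / 2.380.
ρ_R = 0.7689·2.380 − 0.86 − 0.38 = 0.590.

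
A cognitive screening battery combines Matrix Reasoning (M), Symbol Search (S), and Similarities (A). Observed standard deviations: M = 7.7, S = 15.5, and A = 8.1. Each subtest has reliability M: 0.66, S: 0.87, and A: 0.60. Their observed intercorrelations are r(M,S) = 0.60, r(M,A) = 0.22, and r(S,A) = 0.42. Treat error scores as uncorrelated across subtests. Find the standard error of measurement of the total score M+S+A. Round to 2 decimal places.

8.81

Var(total) = 365.15 + 276.125 = 641.275.
True-score variance = 287.515 + 276.125 = 563.64, so reliability = 0.8789.
Error variance = 641.275 − 563.64 = 77.6351; SEM = √77.6351 = 8.81.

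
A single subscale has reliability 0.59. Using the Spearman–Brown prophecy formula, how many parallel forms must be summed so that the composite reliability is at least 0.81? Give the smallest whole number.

k ≥ ρ*(1−ρ₁)/(ρ₁(1−ρ*)) = 0.81·0.41 / (0.59·0.19) = 2.963.
Smallest integer k = 3.

3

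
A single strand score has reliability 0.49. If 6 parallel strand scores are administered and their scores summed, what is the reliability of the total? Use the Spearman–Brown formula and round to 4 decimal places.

ρ_k = kρ / (1 + (k−1)ρ) = 6·0.49 / (1 + 5·0.49) = 2.940 / 3.450 = 0.8522.

0.8522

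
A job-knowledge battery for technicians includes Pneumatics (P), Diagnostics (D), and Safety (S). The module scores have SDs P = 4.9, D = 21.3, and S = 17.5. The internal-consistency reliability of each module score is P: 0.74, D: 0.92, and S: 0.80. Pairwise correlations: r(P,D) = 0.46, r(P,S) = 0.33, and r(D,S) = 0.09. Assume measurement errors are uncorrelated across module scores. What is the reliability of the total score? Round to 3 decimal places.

0.897

Var(P+D+S) = 4.9² + 21.3² + 17.5² + 2·[4.9·21.3·0.46 + 4.9·17.5·0.33 + 21.3·17.5·0.09] = 783.95 + 219.71 = 1003.66.
With uncorrelated errors the cross-covariances are all true-score covariance, so they carry over unchanged; only the diagonal terms shrink to ρᵢσᵢ².
True-score variance = [4.9²·0.74 + 21.3²·0.92 + 17.5²·0.80] + 219.71 = 680.162 + 219.71 = 899.873.
Reliability = 899.873 / 1003.66 = 0.897.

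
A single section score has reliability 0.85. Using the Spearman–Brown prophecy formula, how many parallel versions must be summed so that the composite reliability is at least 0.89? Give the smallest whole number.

2

k ≥ ρ*(1−ρ₁)/(ρ₁(1−ρ*)) = 0.89·0.15 / (0.85·0.11) = 1.428.
Smallest integer k = 2.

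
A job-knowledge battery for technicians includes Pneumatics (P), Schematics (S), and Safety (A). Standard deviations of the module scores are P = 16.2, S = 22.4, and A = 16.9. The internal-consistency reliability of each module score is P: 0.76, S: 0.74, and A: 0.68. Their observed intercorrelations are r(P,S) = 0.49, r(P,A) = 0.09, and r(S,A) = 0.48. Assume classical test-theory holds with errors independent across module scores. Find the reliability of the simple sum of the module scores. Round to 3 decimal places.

Var(P+S+A) = 16.2² + 22.4² + 16.9² + 2·[16.2·22.4·0.49 + 16.2·16.9·0.09 + 22.4·16.9·0.48] = 1049.81 + 768.32 = 1818.13.
Under uncorrelated errors the observed covariances equal the true-score covariances, so only the own-variance terms attenuate.
True-score variance = [16.2²·0.76 + 22.4²·0.74 + 16.9²·0.68] + 768.32 = 764.972 + 768.32 = 1533.29.
Reliability = 1533.29 / 1818.13 = 0.843.

0.843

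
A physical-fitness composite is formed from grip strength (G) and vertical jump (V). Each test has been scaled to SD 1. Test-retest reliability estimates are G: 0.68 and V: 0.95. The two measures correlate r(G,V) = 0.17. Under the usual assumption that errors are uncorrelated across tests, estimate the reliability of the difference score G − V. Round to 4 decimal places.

Var(G−V) = 1 + 1 − 2·0.17 = 2 − 0.34 = 1.66.
Because errors are independent across components, Cov(Tᵢ,Tⱼ) = Cov(Xᵢ,Xⱼ); the off-diagonal part of the true-score variance is the same as above.
True-score variance = [0.68 + 0.95] − 0.34 = 1.63 − 0.34 = 1.29.
Reliability = 1.29 / 1.66 = 0.7771.

0.7771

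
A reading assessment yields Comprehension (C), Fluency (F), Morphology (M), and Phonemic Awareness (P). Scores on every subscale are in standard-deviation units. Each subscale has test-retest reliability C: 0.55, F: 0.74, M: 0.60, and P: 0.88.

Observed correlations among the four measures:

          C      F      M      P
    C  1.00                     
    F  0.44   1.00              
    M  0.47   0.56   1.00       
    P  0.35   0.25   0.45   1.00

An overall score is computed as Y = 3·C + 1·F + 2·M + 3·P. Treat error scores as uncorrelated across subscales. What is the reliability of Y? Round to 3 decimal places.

0.850

Var(Y) = 3² + 1 + 2² + 3² + 2·[3·0.44 + 6·0.47 + 9·0.35 + 2·0.56 + 3·0.25 + 6·0.45] = 23 + 23.72 = 46.72.
With uncorrelated errors the cross-covariances are all true-score covariance, so they carry over unchanged; only the diagonal terms shrink to ρᵢσᵢ².
True-score variance = [3²·0.55 + 0.74 + 2²·0.60 + 3²·0.88] + 23.72 = 16.01 + 23.72 = 39.73.
Reliability = 39.73 / 46.72 = 0.850.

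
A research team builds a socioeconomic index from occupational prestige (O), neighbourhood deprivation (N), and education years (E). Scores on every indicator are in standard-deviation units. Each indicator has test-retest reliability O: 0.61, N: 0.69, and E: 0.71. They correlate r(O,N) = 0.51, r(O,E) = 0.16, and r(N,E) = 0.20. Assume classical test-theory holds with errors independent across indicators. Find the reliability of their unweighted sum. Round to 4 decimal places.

Var(O+N+E) = 3 + 2·[0.51 + 0.16 + 0.20] = 3 + 1.74 = 4.74.
With uncorrelated errors the cross-covariances are all true-score covariance, so they carry over unchanged; only the diagonal terms shrink to ρᵢσᵢ².
True-score variance = [0.61 + 0.69 + 0.71] + 1.74 = 2.01 + 1.74 = 3.75.
Reliability = 3.75 / 4.74 = 0.7911.

0.7911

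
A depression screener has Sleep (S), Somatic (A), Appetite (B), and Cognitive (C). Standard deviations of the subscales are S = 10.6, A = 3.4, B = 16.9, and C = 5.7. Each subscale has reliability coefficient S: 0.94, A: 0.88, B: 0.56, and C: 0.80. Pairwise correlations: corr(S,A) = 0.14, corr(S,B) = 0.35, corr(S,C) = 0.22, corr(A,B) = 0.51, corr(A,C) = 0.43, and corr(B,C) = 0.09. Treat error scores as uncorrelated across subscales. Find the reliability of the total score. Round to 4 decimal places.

Var(S+A+B+C) = 10.6² + 3.4² + 16.9² + 5.7² + 2·[10.6·3.4·0.14 + 10.6·16.9·0.35 + 10.6·5.7·0.22 + 3.4·16.9·0.51 + 3.4·5.7·0.43 + 16.9·5.7·0.09] = 442.02 + 254.689 = 696.709.
Under uncorrelated errors the observed covariances equal the true-score covariances, so only the own-variance terms attenuate.
True-score variance = [10.6²·0.94 + 3.4²·0.88 + 16.9²·0.56 + 5.7²·0.80] + 254.689 = 301.725 + 254.689 = 556.414.
Reliability = 556.414 / 696.709 = 0.7986.

0.7986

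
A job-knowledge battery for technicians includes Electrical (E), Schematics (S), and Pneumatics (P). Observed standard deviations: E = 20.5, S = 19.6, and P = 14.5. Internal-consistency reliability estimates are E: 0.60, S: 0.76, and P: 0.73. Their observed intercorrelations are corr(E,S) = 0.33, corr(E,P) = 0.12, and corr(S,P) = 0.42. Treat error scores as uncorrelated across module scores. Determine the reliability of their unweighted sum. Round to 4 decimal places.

Var(E+S+P) = 20.5² + 19.6² + 14.5² + 2·[20.5·19.6·0.33 + 20.5·14.5·0.12 + 19.6·14.5·0.42] = 1014.66 + 575.256 = 1589.92.
Under uncorrelated errors the observed covariances equal the true-score covariances, so only the own-variance terms attenuate.
True-score variance = [20.5²·0.60 + 19.6²·0.76 + 14.5²·0.73] + 575.256 = 697.594 + 575.256 = 1272.85.
Reliability = 1272.85 / 1589.92 = 0.8006.

0.8006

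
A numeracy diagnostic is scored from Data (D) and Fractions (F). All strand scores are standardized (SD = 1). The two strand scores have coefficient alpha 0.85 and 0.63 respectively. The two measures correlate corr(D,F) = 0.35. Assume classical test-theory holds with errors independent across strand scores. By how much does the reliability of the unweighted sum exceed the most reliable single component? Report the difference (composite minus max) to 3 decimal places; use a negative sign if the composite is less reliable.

Var(sum) = 2 + 0.7 = 2.7; true-score variance = 1.48 + 0.7 = 2.18; composite reliability = 0.8074.
Max component reliability = 0.8500.
Difference = 0.8074 − 0.8500 = -0.043.

-0.043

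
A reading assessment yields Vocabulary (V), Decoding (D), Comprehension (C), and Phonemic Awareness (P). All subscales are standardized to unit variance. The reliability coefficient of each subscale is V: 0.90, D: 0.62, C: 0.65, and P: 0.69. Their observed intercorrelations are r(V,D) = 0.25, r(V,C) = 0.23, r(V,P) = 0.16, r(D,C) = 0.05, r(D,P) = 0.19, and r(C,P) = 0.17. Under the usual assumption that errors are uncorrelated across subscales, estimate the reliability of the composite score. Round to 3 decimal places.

0.813

Var(V+D+C+P) = 4 + 2·[0.25 + 0.23 + 0.16 + 0.05 + 0.19 + 0.17] = 4 + 2.1 = 6.1.
With uncorrelated errors the cross-covariances are all true-score covariance, so they carry over unchanged; only the diagonal terms shrink to ρᵢσᵢ².
True-score variance = [0.90 + 0.62 + 0.65 + 0.69] + 2.1 = 2.86 + 2.1 = 4.96.
Reliability = 4.96 / 6.1 = 0.813.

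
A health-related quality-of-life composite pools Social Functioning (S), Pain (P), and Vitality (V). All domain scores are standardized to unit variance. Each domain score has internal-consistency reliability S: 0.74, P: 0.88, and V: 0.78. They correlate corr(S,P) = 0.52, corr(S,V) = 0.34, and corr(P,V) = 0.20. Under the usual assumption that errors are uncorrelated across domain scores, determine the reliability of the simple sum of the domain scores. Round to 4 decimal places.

0.8828

Var(S+P+V) = 3 + 2·[0.52 + 0.34 + 0.20] = 3 + 2.12 = 5.12.
With uncorrelated errors the cross-covariances are all true-score covariance, so they carry over unchanged; only the diagonal terms shrink to ρᵢσᵢ².
True-score variance = [0.74 + 0.88 + 0.78] + 2.12 = 2.4 + 2.12 = 4.52.
Reliability = 4.52 / 5.12 = 0.8828.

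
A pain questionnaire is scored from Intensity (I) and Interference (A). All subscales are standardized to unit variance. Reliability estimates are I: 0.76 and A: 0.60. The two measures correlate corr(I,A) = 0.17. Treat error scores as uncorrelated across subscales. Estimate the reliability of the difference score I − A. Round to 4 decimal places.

Var(I−A) = 1 + 1 − 2·0.17 = 2 − 0.34 = 1.66.
With uncorrelated errors the cross-covariances are all true-score covariance, so they carry over unchanged; only the diagonal terms shrink to ρᵢσᵢ².
True-score variance = [0.76 + 0.60] − 0.34 = 1.36 − 0.34 = 1.02.
Reliability = 1.02 / 1.66 = 0.6145.

0.6145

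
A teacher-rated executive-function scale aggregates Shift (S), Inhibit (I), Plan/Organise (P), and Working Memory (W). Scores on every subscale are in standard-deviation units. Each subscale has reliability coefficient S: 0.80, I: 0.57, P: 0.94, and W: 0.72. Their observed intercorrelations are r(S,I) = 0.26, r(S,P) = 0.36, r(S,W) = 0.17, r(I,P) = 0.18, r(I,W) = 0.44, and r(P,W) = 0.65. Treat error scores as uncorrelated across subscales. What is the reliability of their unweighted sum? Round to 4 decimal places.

Var(S+I+P+W) = 4 + 2·[0.26 + 0.36 + 0.17 + 0.18 + 0.44 + 0.65] = 4 + 4.12 = 8.12.
Under uncorrelated errors the observed covariances equal the true-score covariances, so only the own-variance terms attenuate.
True-score variance = [0.80 + 0.57 + 0.94 + 0.72] + 4.12 = 3.03 + 4.12 = 7.15.
Reliability = 7.15 / 8.12 = 0.8805.

0.8805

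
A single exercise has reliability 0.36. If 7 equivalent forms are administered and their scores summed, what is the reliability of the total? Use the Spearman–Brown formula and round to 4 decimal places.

ρ_k = kρ / (1 + (k−1)ρ) = 7·0.36 / (1 + 6·0.36) = 2.520 / 3.160 = 0.7975.

0.7975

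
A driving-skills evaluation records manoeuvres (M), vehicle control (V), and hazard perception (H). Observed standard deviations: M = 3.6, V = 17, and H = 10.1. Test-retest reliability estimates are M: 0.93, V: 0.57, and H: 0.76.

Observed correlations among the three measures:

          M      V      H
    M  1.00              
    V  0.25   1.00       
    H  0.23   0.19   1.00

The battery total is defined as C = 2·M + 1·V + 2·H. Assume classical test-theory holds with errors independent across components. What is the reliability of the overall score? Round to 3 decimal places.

0.776

Var(C) = 2²·3.6² + 17² + 2²·10.1² + 2·[2·3.6·17·0.25 + 4·3.6·10.1·0.23 + 2·17·10.1·0.19] = 748.88 + 258.594 = 1007.47.
Under uncorrelated errors the observed covariances equal the true-score covariances, so only the own-variance terms attenuate.
True-score variance = [2²·3.6²·0.93 + 17²·0.57 + 2²·10.1²·0.76] + 258.594 = 523.052 + 258.594 = 781.646.
Reliability = 781.646 / 1007.47 = 0.776.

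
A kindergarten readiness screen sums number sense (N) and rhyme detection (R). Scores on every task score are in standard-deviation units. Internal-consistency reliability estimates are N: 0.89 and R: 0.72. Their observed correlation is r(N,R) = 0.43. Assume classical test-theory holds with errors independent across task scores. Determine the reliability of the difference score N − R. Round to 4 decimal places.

Var(N−R) = 1 + 1 − 2·0.43 = 2 − 0.86 = 1.14.
With uncorrelated errors the cross-covariances are all true-score covariance, so they carry over unchanged; only the diagonal terms shrink to ρᵢσᵢ².
True-score variance = [0.89 + 0.72] − 0.86 = 1.61 − 0.86 = 0.75.
Reliability = 0.75 / 1.14 = 0.6579.

0.6579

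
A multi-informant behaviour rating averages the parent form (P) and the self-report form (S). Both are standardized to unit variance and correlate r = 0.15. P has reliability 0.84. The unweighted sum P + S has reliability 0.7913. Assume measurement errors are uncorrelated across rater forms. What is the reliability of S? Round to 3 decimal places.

0.680

Var(P+S) = 2 + 2·0.15 = 2.300.
True-score variance = ρ_P + ρ_S + 2·0.15, so 0.7913 = (0.84 + ρ_S + 0.30) / 2.300.
ρ_S = 0.7913·2.300 − 0.84 − 0.30 = 0.680.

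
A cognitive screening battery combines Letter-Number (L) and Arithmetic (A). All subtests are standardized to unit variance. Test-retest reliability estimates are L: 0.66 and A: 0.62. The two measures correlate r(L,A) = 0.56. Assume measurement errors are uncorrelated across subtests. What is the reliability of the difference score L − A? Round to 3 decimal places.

0.182

Var(L−A) = 1 + 1 − 2·0.56 = 2 − 1.12 = 0.88.
Because errors are independent across components, Cov(Tᵢ,Tⱼ) = Cov(Xᵢ,Xⱼ); the off-diagonal part of the true-score variance is the same as above.
True-score variance = [0.66 + 0.62] − 1.12 = 1.28 − 1.12 = 0.16.
Reliability = 0.16 / 0.88 = 0.182.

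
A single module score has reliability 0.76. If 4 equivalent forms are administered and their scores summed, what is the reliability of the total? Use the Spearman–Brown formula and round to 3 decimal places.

0.927

ρ_k = kρ / (1 + (k−1)ρ) = 4·0.76 / (1 + 3·0.76) = 3.040 / 3.280 = 0.927.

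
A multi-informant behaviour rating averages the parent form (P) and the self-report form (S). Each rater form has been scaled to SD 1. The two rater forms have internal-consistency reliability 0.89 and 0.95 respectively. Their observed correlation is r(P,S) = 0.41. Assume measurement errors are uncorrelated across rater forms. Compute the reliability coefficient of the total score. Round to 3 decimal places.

Var(P+S) = 2 + 2·[0.41] = 2 + 0.82 = 2.82.
Under uncorrelated errors the observed covariances equal the true-score covariances, so only the own-variance terms attenuate.
True-score variance = [0.89 + 0.95] + 0.82 = 1.84 + 0.82 = 2.66.
Reliability = 2.66 / 2.82 = 0.943.

0.943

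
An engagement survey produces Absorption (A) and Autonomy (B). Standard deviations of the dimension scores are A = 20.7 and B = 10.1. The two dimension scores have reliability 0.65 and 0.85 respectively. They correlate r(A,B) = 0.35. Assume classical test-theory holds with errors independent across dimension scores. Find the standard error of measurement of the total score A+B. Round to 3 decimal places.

12.856

Var(total) = 530.5 + 146.349 = 676.849.
True-score variance = 365.227 + 146.349 = 511.576, so reliability = 0.7558.
Error variance = 676.849 − 511.576 = 165.273; SEM = √165.273 = 12.856.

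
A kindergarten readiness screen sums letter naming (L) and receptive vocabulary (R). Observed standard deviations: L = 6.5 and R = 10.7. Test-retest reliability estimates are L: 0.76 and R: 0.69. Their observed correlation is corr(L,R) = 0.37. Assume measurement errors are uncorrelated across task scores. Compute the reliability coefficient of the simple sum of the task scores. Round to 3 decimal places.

0.781

Var(L+R) = 6.5² + 10.7² + 2·[6.5·10.7·0.37] = 156.74 + 51.467 = 208.207.
Under uncorrelated errors the observed covariances equal the true-score covariances, so only the own-variance terms attenuate.
True-score variance = [6.5²·0.76 + 10.7²·0.69] + 51.467 = 111.108 + 51.467 = 162.575.
Reliability = 162.575 / 208.207 = 0.781.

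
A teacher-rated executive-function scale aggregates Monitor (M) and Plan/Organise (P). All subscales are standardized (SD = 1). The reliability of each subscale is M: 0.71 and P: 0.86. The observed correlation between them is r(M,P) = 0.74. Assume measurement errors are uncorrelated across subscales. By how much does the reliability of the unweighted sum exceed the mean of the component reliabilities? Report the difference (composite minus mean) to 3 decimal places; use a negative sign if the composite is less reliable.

0.091

Var(sum) = 2 + 1.48 = 3.48; true-score variance = 1.57 + 1.48 = 3.05; composite reliability = 0.8764.
Mean component reliability = 0.7850.
Difference = 0.8764 − 0.7850 = 0.091.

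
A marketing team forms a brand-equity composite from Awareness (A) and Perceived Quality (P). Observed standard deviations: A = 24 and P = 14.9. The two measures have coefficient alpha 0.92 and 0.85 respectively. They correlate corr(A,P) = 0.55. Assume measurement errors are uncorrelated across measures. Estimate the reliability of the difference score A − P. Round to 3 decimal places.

0.804

Var(A−P) = 24² + 14.9² − 2·24·14.9·0.55 = 798.01 − 393.36 = 404.65.
Because errors are independent across components, Cov(Tᵢ,Tⱼ) = Cov(Xᵢ,Xⱼ); the off-diagonal part of the true-score variance is the same as above.
True-score variance = [24²·0.92 + 14.9²·0.85] − 393.36 = 718.629 − 393.36 = 325.268.
Reliability = 325.268 / 404.65 = 0.804.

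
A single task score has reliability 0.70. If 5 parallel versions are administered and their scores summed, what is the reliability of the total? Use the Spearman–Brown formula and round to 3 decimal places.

ρ_k = kρ / (1 + (k−1)ρ) = 5·0.70 / (1 + 4·0.70) = 3.500 / 3.800 = 0.921.

0.921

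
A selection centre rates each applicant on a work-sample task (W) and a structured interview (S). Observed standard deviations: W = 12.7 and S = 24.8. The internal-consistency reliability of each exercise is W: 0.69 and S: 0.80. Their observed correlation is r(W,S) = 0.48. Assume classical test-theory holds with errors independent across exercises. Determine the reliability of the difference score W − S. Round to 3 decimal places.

Var(W−S) = 12.7² + 24.8² − 2·12.7·24.8·0.48 = 776.33 − 302.362 = 473.968.
Under uncorrelated errors the observed covariances equal the true-score covariances, so only the own-variance terms attenuate.
True-score variance = [12.7²·0.69 + 24.8²·0.80] − 302.362 = 603.322 − 302.362 = 300.961.
Reliability = 300.961 / 473.968 = 0.635.

0.635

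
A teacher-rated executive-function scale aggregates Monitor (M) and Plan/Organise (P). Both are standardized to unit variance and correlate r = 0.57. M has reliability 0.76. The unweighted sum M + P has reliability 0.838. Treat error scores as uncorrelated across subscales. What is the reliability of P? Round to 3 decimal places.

0.731

Var(M+P) = 2 + 2·0.57 = 3.140.
True-score variance = ρ_M + ρ_P + 2·0.57, so 0.838 = (0.76 + ρ_P + 1.14) / 3.140.
ρ_P = 0.838·3.140 − 0.76 − 1.14 = 0.731.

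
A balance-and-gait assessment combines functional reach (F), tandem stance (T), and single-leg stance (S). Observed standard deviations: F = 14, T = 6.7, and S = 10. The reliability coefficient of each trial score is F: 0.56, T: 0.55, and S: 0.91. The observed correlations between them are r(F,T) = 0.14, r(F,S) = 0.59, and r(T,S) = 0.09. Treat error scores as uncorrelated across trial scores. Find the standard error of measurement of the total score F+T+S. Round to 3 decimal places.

Var(total) = 340.89 + 203.524 = 544.414.
True-score variance = 225.45 + 203.524 = 428.974, so reliability = 0.7880.
Error variance = 544.414 − 428.974 = 115.44; SEM = √115.44 = 10.744.

10.744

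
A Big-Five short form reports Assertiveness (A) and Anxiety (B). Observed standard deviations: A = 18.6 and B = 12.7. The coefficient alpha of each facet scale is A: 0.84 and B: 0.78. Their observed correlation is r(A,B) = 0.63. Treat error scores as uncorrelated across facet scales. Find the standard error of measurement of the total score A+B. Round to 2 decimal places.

Var(total) = 507.25 + 297.637 = 804.887.
True-score variance = 416.413 + 297.637 = 714.05, so reliability = 0.8871.
Error variance = 804.887 − 714.05 = 90.8374; SEM = √90.8374 = 9.53.

9.53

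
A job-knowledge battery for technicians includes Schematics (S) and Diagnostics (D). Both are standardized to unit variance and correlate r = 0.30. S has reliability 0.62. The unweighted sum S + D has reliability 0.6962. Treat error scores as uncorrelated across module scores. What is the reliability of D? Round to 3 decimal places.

Var(S+D) = 2 + 2·0.30 = 2.600.
True-score variance = ρ_S + ρ_D + 2·0.30, so 0.6962 = (0.62 + ρ_D + 0.60) / 2.600.
ρ_D = 0.6962·2.600 − 0.62 − 0.60 = 0.590.

0.590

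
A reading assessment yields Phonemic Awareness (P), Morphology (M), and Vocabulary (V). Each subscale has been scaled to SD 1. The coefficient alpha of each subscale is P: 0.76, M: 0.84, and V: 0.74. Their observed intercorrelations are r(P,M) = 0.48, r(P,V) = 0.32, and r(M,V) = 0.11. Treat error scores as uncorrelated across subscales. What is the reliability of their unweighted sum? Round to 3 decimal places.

Var(P+M+V) = 3 + 2·[0.48 + 0.32 + 0.11] = 3 + 1.82 = 4.82.
Under uncorrelated errors the observed covariances equal the true-score covariances, so only the own-variance terms attenuate.
True-score variance = [0.76 + 0.84 + 0.74] + 1.82 = 2.34 + 1.82 = 4.16.
Reliability = 4.16 / 4.82 = 0.863.

0.863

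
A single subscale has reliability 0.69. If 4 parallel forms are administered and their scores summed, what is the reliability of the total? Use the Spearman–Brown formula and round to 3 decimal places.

0.899

ρ_k = kρ / (1 + (k−1)ρ) = 4·0.69 / (1 + 3·0.69) = 2.760 / 3.070 = 0.899.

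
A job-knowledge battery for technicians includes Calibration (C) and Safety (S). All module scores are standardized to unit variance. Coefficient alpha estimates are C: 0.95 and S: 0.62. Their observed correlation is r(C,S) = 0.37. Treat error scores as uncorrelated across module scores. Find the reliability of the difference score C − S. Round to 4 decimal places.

Var(C−S) = 1 + 1 − 2·0.37 = 2 − 0.74 = 1.26.
With uncorrelated errors the cross-covariances are all true-score covariance, so they carry over unchanged; only the diagonal terms shrink to ρᵢσᵢ².
True-score variance = [0.95 + 0.62] − 0.74 = 1.57 − 0.74 = 0.83.
Reliability = 0.83 / 1.26 = 0.6587.

0.6587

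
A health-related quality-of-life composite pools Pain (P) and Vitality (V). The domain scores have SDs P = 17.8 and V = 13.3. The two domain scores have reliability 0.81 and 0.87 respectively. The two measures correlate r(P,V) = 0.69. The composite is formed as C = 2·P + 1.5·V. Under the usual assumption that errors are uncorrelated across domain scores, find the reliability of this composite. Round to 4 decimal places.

0.8894

Var(C) = 2²·17.8² + 1.5²·13.3² + 2·[3·17.8·13.3·0.69] = 1665.36 + 980.104 = 2645.47.
Because errors are independent across components, Cov(Tᵢ,Tⱼ) = Cov(Xᵢ,Xⱼ); the off-diagonal part of the true-score variance is the same as above.
True-score variance = [2²·17.8²·0.81 + 1.5²·13.3²·0.87] + 980.104 = 1372.82 + 980.104 = 2352.93.
Reliability = 2352.93 / 2645.47 = 0.8894.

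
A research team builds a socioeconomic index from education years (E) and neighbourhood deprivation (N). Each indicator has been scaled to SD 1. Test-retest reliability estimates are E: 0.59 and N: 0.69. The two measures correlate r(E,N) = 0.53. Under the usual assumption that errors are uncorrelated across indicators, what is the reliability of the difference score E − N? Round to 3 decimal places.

0.234

Var(E−N) = 1 + 1 − 2·0.53 = 2 − 1.06 = 0.94.
Under uncorrelated errors the observed covariances equal the true-score covariances, so only the own-variance terms attenuate.
True-score variance = [0.59 + 0.69] − 1.06 = 1.28 − 1.06 = 0.22.
Reliability = 0.22 / 0.94 = 0.234.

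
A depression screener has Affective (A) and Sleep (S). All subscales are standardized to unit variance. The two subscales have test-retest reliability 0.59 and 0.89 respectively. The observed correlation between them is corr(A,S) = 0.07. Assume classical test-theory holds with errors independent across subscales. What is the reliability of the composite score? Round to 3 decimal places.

0.757

Var(A+S) = 2 + 2·[0.07] = 2 + 0.14 = 2.14.
Because errors are independent across components, Cov(Tᵢ,Tⱼ) = Cov(Xᵢ,Xⱼ); the off-diagonal part of the true-score variance is the same as above.
True-score variance = [0.59 + 0.89] + 0.14 = 1.48 + 0.14 = 1.62.
Reliability = 1.62 / 2.14 = 0.757.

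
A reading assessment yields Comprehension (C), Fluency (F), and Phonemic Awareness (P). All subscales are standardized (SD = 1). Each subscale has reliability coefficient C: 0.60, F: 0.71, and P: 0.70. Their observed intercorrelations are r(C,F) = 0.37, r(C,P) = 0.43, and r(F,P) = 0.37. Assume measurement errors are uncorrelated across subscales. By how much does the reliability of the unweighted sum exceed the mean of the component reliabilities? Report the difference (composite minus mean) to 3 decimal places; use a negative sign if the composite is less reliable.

Var(sum) = 3 + 2.34 = 5.34; true-score variance = 2.01 + 2.34 = 4.35; composite reliability = 0.8146.
Mean component reliability = 0.6700.
Difference = 0.8146 − 0.6700 = 0.145.

0.145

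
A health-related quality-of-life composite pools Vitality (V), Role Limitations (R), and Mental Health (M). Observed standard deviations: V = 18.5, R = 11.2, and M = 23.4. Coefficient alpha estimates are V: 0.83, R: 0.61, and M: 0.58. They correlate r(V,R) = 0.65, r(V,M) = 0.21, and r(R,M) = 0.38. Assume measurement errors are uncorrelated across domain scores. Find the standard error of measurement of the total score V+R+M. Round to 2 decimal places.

18.36

Var(total) = 1015.25 + 650.359 = 1665.61.
True-score variance = 678.171 + 650.359 = 1328.53, so reliability = 0.7976.
Error variance = 1665.61 − 1328.53 = 337.079; SEM = √337.079 = 18.36.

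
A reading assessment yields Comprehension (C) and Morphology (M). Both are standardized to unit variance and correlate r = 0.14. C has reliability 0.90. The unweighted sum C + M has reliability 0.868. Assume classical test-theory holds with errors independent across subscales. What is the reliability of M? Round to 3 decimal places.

0.799

Var(C+M) = 2 + 2·0.14 = 2.280.
True-score variance = ρ_C + ρ_M + 2·0.14, so 0.868 = (0.90 + ρ_M + 0.28) / 2.280.
ρ_M = 0.868·2.280 − 0.90 − 0.28 = 0.799.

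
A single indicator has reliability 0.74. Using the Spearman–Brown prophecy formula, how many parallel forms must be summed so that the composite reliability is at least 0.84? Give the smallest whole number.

2

k ≥ ρ*(1−ρ₁)/(ρ₁(1−ρ*)) = 0.84·0.26 / (0.74·0.16) = 1.845.
Smallest integer k = 2.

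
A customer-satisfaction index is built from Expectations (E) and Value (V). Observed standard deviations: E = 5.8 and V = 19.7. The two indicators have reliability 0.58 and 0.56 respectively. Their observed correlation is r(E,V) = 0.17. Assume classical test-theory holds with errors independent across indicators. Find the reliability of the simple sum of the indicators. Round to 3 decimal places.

Var(E+V) = 5.8² + 19.7² + 2·[5.8·19.7·0.17] = 421.73 + 38.8484 = 460.578.
Under uncorrelated errors the observed covariances equal the true-score covariances, so only the own-variance terms attenuate.
True-score variance = [5.8²·0.58 + 19.7²·0.56] + 38.8484 = 236.842 + 38.8484 = 275.69.
Reliability = 275.69 / 460.578 = 0.599.

0.599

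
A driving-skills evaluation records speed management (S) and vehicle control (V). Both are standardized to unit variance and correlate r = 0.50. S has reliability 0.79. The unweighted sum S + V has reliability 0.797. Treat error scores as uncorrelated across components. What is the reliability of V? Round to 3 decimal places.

Var(S+V) = 2 + 2·0.50 = 3.000.
True-score variance = ρ_S + ρ_V + 2·0.50, so 0.797 = (0.79 + ρ_V + 1.00) / 3.000.
ρ_V = 0.797·3.000 − 0.79 − 1.00 = 0.601.

0.601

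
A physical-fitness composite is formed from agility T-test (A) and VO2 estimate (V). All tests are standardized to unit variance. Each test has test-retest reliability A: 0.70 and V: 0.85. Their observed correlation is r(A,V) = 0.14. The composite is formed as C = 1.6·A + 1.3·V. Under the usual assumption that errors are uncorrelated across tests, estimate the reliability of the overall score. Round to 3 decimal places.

Var(C) = 1.6² + 1.3² + 2·[2.08·0.14] = 4.25 + 0.5824 = 4.8324.
Under uncorrelated errors the observed covariances equal the true-score covariances, so only the own-variance terms attenuate.
True-score variance = [1.6²·0.70 + 1.3²·0.85] + 0.5824 = 3.2285 + 0.5824 = 3.8109.
Reliability = 3.8109 / 4.8324 = 0.789.

0.789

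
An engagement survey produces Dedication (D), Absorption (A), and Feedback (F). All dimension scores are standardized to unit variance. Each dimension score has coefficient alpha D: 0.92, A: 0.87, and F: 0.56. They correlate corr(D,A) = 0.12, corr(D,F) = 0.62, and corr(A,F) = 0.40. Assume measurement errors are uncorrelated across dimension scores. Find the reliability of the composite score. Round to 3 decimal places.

Var(D+A+F) = 3 + 2·[0.12 + 0.62 + 0.40] = 3 + 2.28 = 5.28.
With uncorrelated errors the cross-covariances are all true-score covariance, so they carry over unchanged; only the diagonal terms shrink to ρᵢσᵢ².
True-score variance = [0.92 + 0.87 + 0.56] + 2.28 = 2.35 + 2.28 = 4.63.
Reliability = 4.63 / 5.28 = 0.877.

0.877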